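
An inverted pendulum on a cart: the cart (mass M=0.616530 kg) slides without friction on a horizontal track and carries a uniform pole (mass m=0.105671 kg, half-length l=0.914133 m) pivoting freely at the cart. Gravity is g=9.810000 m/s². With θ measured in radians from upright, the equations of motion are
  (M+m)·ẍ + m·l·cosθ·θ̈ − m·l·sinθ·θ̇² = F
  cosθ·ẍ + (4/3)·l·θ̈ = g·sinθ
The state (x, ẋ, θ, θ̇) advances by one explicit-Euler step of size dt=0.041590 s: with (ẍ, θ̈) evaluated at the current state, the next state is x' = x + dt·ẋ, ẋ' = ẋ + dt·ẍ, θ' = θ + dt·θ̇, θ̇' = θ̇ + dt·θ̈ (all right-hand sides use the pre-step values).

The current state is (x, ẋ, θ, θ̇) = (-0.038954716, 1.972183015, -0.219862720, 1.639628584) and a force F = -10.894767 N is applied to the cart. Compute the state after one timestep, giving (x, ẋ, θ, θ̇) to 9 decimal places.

(0.043068376, 1.278547041, -0.151670567, 2.122016638)

sinθ=-0.218095650, cosθ=0.975927399
temp = (F + m·l·θ̇²·sinθ)/(M+m) = (-10.894767 + -0.056637382)/0.722201 = -15.163928576
θ̈ = (g·sinθ − cosθ·temp)/(l·(4/3 − m·cos²θ/(M+m))) = 11.598654813
ẍ = temp − m·l·θ̈·cosθ/(M+m) = -16.677950812
Euler: x'=-0.038954716+0.041590·1.972183015=0.043068376, ẋ'=1.972183015+0.041590·-16.677950812=1.278547041
       θ'=-0.219862720+0.041590·1.639628584=-0.151670567, θ̇'=1.639628584+0.041590·11.598654813=2.122016638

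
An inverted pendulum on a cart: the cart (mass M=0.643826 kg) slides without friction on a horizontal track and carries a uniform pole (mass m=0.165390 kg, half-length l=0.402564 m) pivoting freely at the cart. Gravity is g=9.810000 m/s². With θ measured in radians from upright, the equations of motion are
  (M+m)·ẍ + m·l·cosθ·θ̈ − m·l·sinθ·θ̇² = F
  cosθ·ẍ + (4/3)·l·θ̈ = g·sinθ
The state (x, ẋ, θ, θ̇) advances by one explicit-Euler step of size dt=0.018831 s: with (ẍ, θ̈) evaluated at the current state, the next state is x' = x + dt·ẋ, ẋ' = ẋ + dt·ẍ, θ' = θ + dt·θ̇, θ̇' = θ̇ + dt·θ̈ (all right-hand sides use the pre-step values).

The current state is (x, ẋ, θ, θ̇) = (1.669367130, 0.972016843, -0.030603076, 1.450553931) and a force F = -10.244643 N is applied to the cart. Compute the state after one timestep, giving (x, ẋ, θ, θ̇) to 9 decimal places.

(1.687671179, 0.691410276, -0.003287695, 1.962564484)

sinθ=-0.030598299, cosθ=0.999531762
temp = (F + m·l·θ̇²·sinθ)/(M+m) = (-10.244643 + -0.004286563)/0.809216 = -12.665258180
θ̈ = (g·sinθ − cosθ·temp)/(l·(4/3 − m·cos²θ/(M+m))) = 27.189769673
ẍ = temp − m·l·θ̈·cosθ/(M+m) = -14.901309922
Euler: x'=1.669367130+0.018831·0.972016843=1.687671179, ẋ'=0.972016843+0.018831·-14.901309922=0.691410276
       θ'=-0.030603076+0.018831·1.450553931=-0.003287695, θ̇'=1.450553931+0.018831·27.189769673=1.962564484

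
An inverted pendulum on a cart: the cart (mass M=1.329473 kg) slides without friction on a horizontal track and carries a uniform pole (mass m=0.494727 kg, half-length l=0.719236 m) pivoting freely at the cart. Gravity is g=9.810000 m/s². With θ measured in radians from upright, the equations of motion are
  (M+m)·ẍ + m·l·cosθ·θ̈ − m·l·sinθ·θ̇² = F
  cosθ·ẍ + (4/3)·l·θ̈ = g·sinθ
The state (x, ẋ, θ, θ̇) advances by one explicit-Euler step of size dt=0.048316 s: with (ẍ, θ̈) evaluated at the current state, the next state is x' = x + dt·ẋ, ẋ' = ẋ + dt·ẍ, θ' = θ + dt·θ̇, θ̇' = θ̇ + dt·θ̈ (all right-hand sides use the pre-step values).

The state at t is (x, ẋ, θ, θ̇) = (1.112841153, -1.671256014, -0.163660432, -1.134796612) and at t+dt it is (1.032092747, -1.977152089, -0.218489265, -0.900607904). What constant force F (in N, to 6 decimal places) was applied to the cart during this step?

ẍ = (ẋ'−ẋ)/dt = (-1.977152089−-1.671256014)/0.048316 = -6.331155
θ̈ = (θ̇'−θ̇)/dt = (-0.900607904−-1.134796612)/0.048316 = 4.847022
sinθ=-0.162931, cosθ=0.986637
F = (M+m)·ẍ + m·l·cosθ·θ̈ − m·l·sinθ·θ̇² = -11.549293 + 1.701648 − -0.074658 = -9.772987

F = -9.772987 N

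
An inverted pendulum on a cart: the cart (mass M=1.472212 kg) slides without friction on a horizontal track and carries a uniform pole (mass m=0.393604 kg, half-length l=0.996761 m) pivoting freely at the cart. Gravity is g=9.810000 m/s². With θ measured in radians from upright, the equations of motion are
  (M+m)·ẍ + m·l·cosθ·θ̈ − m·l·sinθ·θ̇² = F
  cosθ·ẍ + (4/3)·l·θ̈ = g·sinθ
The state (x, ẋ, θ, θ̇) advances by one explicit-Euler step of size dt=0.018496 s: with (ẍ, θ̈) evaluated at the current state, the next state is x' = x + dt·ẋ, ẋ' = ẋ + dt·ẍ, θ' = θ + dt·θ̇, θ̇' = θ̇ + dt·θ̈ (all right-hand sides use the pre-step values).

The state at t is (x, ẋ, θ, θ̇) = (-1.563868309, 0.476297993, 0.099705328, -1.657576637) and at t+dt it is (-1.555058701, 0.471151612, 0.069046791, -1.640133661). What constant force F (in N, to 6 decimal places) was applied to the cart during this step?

ẍ = (ẋ'−ẋ)/dt = (0.471151612−0.476297993)/0.018496 = -0.278243
θ̈ = (θ̇'−θ̇)/dt = (-1.640133661−-1.657576637)/0.018496 = 0.943067
sinθ=0.099540, cosθ=0.995034
F = (M+m)·ẍ + m·l·cosθ·θ̈ − m·l·sinθ·θ̇² = -0.519150 + 0.368155 − 0.107299 = -0.258294

F = -0.258294 N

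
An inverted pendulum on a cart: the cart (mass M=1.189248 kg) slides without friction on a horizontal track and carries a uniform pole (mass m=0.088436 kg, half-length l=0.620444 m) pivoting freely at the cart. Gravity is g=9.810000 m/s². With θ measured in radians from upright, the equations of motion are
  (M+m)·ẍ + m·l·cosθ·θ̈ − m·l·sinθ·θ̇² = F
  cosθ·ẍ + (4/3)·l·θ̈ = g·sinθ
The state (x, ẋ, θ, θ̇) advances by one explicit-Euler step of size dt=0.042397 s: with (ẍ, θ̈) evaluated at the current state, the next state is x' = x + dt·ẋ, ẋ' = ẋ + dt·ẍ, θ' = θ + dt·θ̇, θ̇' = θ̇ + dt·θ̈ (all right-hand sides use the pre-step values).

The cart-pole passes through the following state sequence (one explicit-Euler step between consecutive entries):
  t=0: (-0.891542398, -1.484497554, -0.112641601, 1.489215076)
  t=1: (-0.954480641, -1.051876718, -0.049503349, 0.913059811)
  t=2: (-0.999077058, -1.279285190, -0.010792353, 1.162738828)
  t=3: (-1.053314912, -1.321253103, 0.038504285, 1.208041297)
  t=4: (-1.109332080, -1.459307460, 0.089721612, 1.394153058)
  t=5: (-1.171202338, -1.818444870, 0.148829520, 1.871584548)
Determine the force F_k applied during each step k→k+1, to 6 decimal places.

F_0 = 12.310295 N
F_1 = -6.528226 N
F_2 = -1.205326 N
F_3 = -3.922830 N
F_4 = -10.217189 N

step 0→1:
  ẍ = (ẋ'−ẋ)/dt = (-1.051876718−-1.484497554)/0.042397 = 10.204044
  θ̈ = (θ̇'−θ̇)/dt = (0.913059811−1.489215076)/0.042397 = -13.589529
  sinθ=-0.112404, cosθ=0.993663
  F = (M+m)·ẍ + m·l·cosθ·θ̈ − m·l·sinθ·θ̇² = 13.037543 + -0.740926 − -0.013678 = 12.310295
step 1→2:
  ẍ = (ẋ'−ẋ)/dt = (-1.279285190−-1.051876718)/0.042397 = -5.363787
  θ̈ = (θ̇'−θ̇)/dt = (1.162738828−0.913059811)/0.042397 = 5.889073
  sinθ=-0.049483, cosθ=0.998775
  F = (M+m)·ẍ + m·l·cosθ·θ̈ − m·l·sinθ·θ̇² = -6.853225 + 0.322735 − -0.002264 = -6.528226
step 2→3:
  ẍ = (ẋ'−ẋ)/dt = (-1.321253103−-1.279285190)/0.042397 = -0.989879
  θ̈ = (θ̇'−θ̇)/dt = (1.208041297−1.162738828)/0.042397 = 1.068530
  sinθ=-0.010792, cosθ=0.999942
  F = (M+m)·ẍ + m·l·cosθ·θ̈ − m·l·sinθ·θ̇² = -1.264753 + 0.058626 − -0.000801 = -1.205326
step 3→4:
  ẍ = (ẋ'−ẋ)/dt = (-1.459307460−-1.321253103)/0.042397 = -3.256229
  θ̈ = (θ̇'−θ̇)/dt = (1.394153058−1.208041297)/0.042397 = 4.389739
  sinθ=0.038495, cosθ=0.999259
  F = (M+m)·ẍ + m·l·cosθ·θ̈ − m·l·sinθ·θ̇² = -4.160432 + 0.240685 − 0.003082 = -3.922830
step 4→5:
  ẍ = (ẋ'−ẋ)/dt = (-1.818444870−-1.459307460)/0.042397 = -8.470821
  θ̈ = (θ̇'−θ̇)/dt = (1.871584548−1.394153058)/0.042397 = 11.260973
  sinθ=0.089601, cosθ=0.995978
  F = (M+m)·ẍ + m·l·cosθ·θ̈ − m·l·sinθ·θ̇² = -10.823033 + 0.615400 − 0.009556 = -10.217189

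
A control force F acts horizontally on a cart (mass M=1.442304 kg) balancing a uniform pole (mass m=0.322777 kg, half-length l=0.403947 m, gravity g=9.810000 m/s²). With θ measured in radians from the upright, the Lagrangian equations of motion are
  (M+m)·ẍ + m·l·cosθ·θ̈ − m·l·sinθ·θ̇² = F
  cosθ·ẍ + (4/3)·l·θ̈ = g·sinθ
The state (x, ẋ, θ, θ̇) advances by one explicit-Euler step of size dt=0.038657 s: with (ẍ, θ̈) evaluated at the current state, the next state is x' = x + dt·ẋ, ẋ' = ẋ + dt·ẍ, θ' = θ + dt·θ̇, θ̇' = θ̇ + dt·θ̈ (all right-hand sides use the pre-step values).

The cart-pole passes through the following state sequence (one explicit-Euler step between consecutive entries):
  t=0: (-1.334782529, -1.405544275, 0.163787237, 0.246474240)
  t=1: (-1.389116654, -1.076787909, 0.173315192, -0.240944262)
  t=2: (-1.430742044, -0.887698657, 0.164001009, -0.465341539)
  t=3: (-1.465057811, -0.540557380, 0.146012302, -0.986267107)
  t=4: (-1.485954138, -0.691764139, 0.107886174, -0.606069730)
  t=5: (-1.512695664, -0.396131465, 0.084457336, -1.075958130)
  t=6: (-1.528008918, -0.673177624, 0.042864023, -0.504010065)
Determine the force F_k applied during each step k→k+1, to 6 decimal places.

step 0→1:
  ẍ = (ẋ'−ẋ)/dt = (-1.076787909−-1.405544275)/0.038657 = 8.504446
  θ̈ = (θ̇'−θ̇)/dt = (-0.240944262−0.246474240)/0.038657 = -12.608803
  sinθ=0.163056, cosθ=0.986617
  F = (M+m)·ẍ + m·l·cosθ·θ̈ − m·l·sinθ·θ̇² = 15.011036 + -1.621994 − 0.001292 = 13.387750
step 1→2:
  ẍ = (ẋ'−ẋ)/dt = (-0.887698657−-1.076787909)/0.038657 = 4.891462
  θ̈ = (θ̇'−θ̇)/dt = (-0.465341539−-0.240944262)/0.038657 = -5.804829
  sinθ=0.172449, cosθ=0.985018
  F = (M+m)·ẍ + m·l·cosθ·θ̈ − m·l·sinθ·θ̇² = 8.633827 + -0.745523 − 0.001305 = 7.886999
step 2→3:
  ẍ = (ẋ'−ẋ)/dt = (-0.540557380−-0.887698657)/0.038657 = 8.980037
  θ̈ = (θ̇'−θ̇)/dt = (-0.986267107−-0.465341539)/0.038657 = -13.475582
  sinθ=0.163267, cosθ=0.986582
  F = (M+m)·ẍ + m·l·cosθ·θ̈ − m·l·sinθ·θ̇² = 15.850492 + -1.733435 − 0.004610 = 14.112447
step 3→4:
  ẍ = (ẋ'−ẋ)/dt = (-0.691764139−-0.540557380)/0.038657 = -3.911497
  θ̈ = (θ̇'−θ̇)/dt = (-0.606069730−-0.986267107)/0.038657 = 9.835150
  sinθ=0.145494, cosθ=0.989359
  F = (M+m)·ẍ + m·l·cosθ·θ̈ − m·l·sinθ·θ̇² = -6.904110 + 1.268709 − 0.018453 = -5.653854
step 4→5:
  ẍ = (ẋ'−ẋ)/dt = (-0.396131465−-0.691764139)/0.038657 = 7.647584
  θ̈ = (θ̇'−θ̇)/dt = (-1.075958130−-0.606069730)/0.038657 = -12.155325
  sinθ=0.107677, cosθ=0.994186
  F = (M+m)·ẍ + m·l·cosθ·θ̈ − m·l·sinθ·θ̇² = 13.498606 + -1.575655 − 0.005157 = 11.917794
step 5→6:
  ẍ = (ẋ'−ẋ)/dt = (-0.673177624−-0.396131465)/0.038657 = -7.166779
  θ̈ = (θ̇'−θ̇)/dt = (-0.504010065−-1.075958130)/0.038657 = 14.795459
  sinθ=0.084357, cosθ=0.996436
  F = (M+m)·ẍ + m·l·cosθ·θ̈ − m·l·sinθ·θ̇² = -12.649945 + 1.922227 − 0.012733 = -10.740451

F_0 = 13.387750 N
F_1 = 7.886999 N
F_2 = 14.112447 N
F_3 = -5.653854 N
F_4 = 11.917794 N
F_5 = -10.740451 N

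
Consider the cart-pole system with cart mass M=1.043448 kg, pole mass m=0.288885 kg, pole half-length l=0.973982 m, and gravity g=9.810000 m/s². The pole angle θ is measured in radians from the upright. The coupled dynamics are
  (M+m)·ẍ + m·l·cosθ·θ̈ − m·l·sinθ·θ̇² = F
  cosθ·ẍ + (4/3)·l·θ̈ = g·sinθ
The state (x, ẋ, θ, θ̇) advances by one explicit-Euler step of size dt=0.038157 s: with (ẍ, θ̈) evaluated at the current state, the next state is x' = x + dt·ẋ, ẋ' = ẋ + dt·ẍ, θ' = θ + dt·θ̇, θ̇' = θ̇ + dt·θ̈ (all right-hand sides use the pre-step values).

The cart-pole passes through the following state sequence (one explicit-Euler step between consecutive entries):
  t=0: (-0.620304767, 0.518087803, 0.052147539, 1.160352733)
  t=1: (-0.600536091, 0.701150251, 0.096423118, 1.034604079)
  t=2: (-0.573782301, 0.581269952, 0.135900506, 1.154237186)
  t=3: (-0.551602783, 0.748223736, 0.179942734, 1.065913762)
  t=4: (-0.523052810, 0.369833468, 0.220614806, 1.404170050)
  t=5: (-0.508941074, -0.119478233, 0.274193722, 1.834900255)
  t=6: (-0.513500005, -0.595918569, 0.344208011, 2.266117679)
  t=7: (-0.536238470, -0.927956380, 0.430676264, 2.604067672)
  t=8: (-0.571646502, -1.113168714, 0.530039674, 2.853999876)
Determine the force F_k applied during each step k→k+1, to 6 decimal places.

step 0→1:
  ẍ = (ẋ'−ẋ)/dt = (0.701150251−0.518087803)/0.038157 = 4.797611
  θ̈ = (θ̇'−θ̇)/dt = (1.034604079−1.160352733)/0.038157 = -3.295559
  sinθ=0.052124, cosθ=0.998641
  F = (M+m)·ẍ + m·l·cosθ·θ̈ − m·l·sinθ·θ̇² = 6.392016 + -0.926007 − 0.019747 = 5.446262
step 1→2:
  ẍ = (ẋ'−ẋ)/dt = (0.581269952−0.701150251)/0.038157 = -3.141764
  θ̈ = (θ̇'−θ̇)/dt = (1.154237186−1.034604079)/0.038157 = 3.135286
  sinθ=0.096274, cosθ=0.995355
  F = (M+m)·ẍ + m·l·cosθ·θ̈ − m·l·sinθ·θ̇² = -4.185876 + 0.878074 − 0.028996 = -3.336798
step 2→3:
  ẍ = (ẋ'−ẋ)/dt = (0.748223736−0.581269952)/0.038157 = 4.375443
  θ̈ = (θ̇'−θ̇)/dt = (1.065913762−1.154237186)/0.038157 = -2.314737
  sinθ=0.135483, cosθ=0.990780
  F = (M+m)·ẍ + m·l·cosθ·θ̈ − m·l·sinθ·θ̇² = 5.829547 + -0.645290 − 0.050787 = 5.133471
step 3→4:
  ẍ = (ẋ'−ẋ)/dt = (0.369833468−0.748223736)/0.038157 = -9.916667
  θ̈ = (θ̇'−θ̇)/dt = (1.404170050−1.065913762)/0.038157 = 8.864855
  sinθ=0.178973, cosθ=0.983854
  F = (M+m)·ẍ + m·l·cosθ·θ̈ − m·l·sinθ·θ̇² = -13.212303 + 2.454021 − 0.057215 = -10.815497
step 4→5:
  ẍ = (ẋ'−ẋ)/dt = (-0.119478233−0.369833468)/0.038157 = -12.823642
  θ̈ = (θ̇'−θ̇)/dt = (1.834900255−1.404170050)/0.038157 = 11.288367
  sinθ=0.218830, cosθ=0.975763
  F = (M+m)·ẍ + m·l·cosθ·θ̈ − m·l·sinθ·θ̇² = -17.085361 + 3.099213 − 0.121401 = -14.107549
step 5→6:
  ẍ = (ẋ'−ẋ)/dt = (-0.595918569−-0.119478233)/0.038157 = -12.486315
  θ̈ = (θ̇'−θ̇)/dt = (2.266117679−1.834900255)/0.038157 = 11.301135
  sinθ=0.270771, cosθ=0.962644
  F = (M+m)·ẍ + m·l·cosθ·θ̈ − m·l·sinθ·θ̇² = -16.635930 + 3.061002 − 0.256509 = -13.831437
step 6→7:
  ẍ = (ẋ'−ẋ)/dt = (-0.927956380−-0.595918569)/0.038157 = -8.701885
  θ̈ = (θ̇'−θ̇)/dt = (2.604067672−2.266117679)/0.038157 = 8.856828
  sinθ=0.337451, cosθ=0.941343
  F = (M+m)·ẍ + m·l·cosθ·θ̈ − m·l·sinθ·θ̇² = -11.593808 + 2.345860 − 0.487587 = -9.735535
step 7→8:
  ẍ = (ẋ'−ẋ)/dt = (-1.113168714−-0.927956380)/0.038157 = -4.853954
  θ̈ = (θ̇'−θ̇)/dt = (2.853999876−2.604067672)/0.038157 = 6.550101
  sinθ=0.417485, cosθ=0.908684
  F = (M+m)·ẍ + m·l·cosθ·θ̈ − m·l·sinθ·θ̇² = -6.467083 + 1.674698 − 0.796566 = -5.588951

F_0 = 5.446262 N
F_1 = -3.336798 N
F_2 = 5.133471 N
F_3 = -10.815497 N
F_4 = -14.107549 N
F_5 = -13.831437 N
F_6 = -9.735535 N
F_7 = -5.588951 N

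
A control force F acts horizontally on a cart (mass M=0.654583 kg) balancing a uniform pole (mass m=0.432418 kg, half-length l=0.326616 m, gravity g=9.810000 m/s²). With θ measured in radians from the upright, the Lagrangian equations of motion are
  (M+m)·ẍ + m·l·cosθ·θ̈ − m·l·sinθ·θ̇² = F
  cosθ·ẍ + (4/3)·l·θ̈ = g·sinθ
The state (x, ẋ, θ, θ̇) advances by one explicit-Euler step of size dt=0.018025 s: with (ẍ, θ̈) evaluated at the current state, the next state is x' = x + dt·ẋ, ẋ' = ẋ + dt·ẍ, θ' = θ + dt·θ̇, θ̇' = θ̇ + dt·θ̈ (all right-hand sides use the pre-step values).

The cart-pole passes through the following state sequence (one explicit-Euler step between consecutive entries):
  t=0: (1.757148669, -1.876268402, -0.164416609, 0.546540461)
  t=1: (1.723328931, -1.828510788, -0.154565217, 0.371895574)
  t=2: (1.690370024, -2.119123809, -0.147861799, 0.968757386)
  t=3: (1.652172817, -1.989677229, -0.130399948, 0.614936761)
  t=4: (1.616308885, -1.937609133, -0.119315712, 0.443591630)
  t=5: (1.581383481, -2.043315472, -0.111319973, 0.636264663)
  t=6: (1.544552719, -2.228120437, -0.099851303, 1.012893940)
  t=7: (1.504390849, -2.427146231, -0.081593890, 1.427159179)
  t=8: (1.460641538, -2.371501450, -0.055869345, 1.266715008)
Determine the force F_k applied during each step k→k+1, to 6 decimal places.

step 0→1:
  ẍ = (ẋ'−ẋ)/dt = (-1.828510788−-1.876268402)/0.018025 = 2.649521
  θ̈ = (θ̇'−θ̇)/dt = (0.371895574−0.546540461)/0.018025 = -9.689037
  sinθ=-0.163677, cosθ=0.986514
  F = (M+m)·ẍ + m·l·cosθ·θ̈ − m·l·sinθ·θ̇² = 2.880032 + -1.349973 − -0.006905 = 1.536964
step 1→2:
  ẍ = (ẋ'−ẋ)/dt = (-2.119123809−-1.828510788)/0.018025 = -16.122775
  θ̈ = (θ̇'−θ̇)/dt = (0.968757386−0.371895574)/0.018025 = 33.112999
  sinθ=-0.153951, cosθ=0.988079
  F = (M+m)·ẍ + m·l·cosθ·θ̈ − m·l·sinθ·θ̇² = -17.525473 + 4.620949 − -0.003007 = -12.901516
step 2→3:
  ẍ = (ẋ'−ẋ)/dt = (-1.989677229−-2.119123809)/0.018025 = 7.181502
  θ̈ = (θ̇'−θ̇)/dt = (0.614936761−0.968757386)/0.018025 = -19.629438
  sinθ=-0.147324, cosθ=0.989088
  F = (M+m)·ẍ + m·l·cosθ·θ̈ − m·l·sinθ·θ̇² = 7.806300 + -2.742106 − -0.019527 = 5.083722
step 3→4:
  ẍ = (ẋ'−ẋ)/dt = (-1.937609133−-1.989677229)/0.018025 = 2.888660
  θ̈ = (θ̇'−θ̇)/dt = (0.443591630−0.614936761)/0.018025 = -9.505971
  sinθ=-0.130031, cosθ=0.991510
  F = (M+m)·ẍ + m·l·cosθ·θ̈ − m·l·sinθ·θ̇² = 3.139976 + -1.331174 − -0.006945 = 1.815747
step 4→5:
  ẍ = (ẋ'−ẋ)/dt = (-2.043315472−-1.937609133)/0.018025 = -5.864429
  θ̈ = (θ̇'−θ̇)/dt = (0.636264663−0.443591630)/0.018025 = 10.689211
  sinθ=-0.119033, cosθ=0.992890
  F = (M+m)·ẍ + m·l·cosθ·θ̈ − m·l·sinθ·θ̇² = -6.374641 + 1.498953 − -0.003308 = -4.872379
step 5→6:
  ẍ = (ẋ'−ẋ)/dt = (-2.228120437−-2.043315472)/0.018025 = -10.252703
  θ̈ = (θ̇'−θ̇)/dt = (1.012893940−0.636264663)/0.018025 = 20.894828
  sinθ=-0.111090, cosθ=0.993810
  F = (M+m)·ẍ + m·l·cosθ·θ̈ − m·l·sinθ·θ̇² = -11.144698 + 2.932807 − -0.006352 = -8.205539
step 6→7:
  ẍ = (ẋ'−ẋ)/dt = (-2.427146231−-2.228120437)/0.018025 = -11.041653
  θ̈ = (θ̇'−θ̇)/dt = (1.427159179−1.012893940)/0.018025 = 22.982815
  sinθ=-0.099685, cosθ=0.995019
  F = (M+m)·ẍ + m·l·cosθ·θ̈ − m·l·sinθ·θ̇² = -12.002288 + 3.229801 − -0.014444 = -8.758042
step 7→8:
  ẍ = (ẋ'−ẋ)/dt = (-2.371501450−-2.427146231)/0.018025 = 3.087089
  θ̈ = (θ̇'−θ̇)/dt = (1.266715008−1.427159179)/0.018025 = -8.901202
  sinθ=-0.081503, cosθ=0.996673
  F = (M+m)·ẍ + m·l·cosθ·θ̈ − m·l·sinθ·θ̇² = 3.355669 + -1.252976 − -0.023446 = 2.126139

F_0 = 1.536964 N
F_1 = -12.901516 N
F_2 = 5.083722 N
F_3 = 1.815747 N
F_4 = -4.872379 N
F_5 = -8.205539 N
F_6 = -8.758042 N
F_7 = 2.126139 N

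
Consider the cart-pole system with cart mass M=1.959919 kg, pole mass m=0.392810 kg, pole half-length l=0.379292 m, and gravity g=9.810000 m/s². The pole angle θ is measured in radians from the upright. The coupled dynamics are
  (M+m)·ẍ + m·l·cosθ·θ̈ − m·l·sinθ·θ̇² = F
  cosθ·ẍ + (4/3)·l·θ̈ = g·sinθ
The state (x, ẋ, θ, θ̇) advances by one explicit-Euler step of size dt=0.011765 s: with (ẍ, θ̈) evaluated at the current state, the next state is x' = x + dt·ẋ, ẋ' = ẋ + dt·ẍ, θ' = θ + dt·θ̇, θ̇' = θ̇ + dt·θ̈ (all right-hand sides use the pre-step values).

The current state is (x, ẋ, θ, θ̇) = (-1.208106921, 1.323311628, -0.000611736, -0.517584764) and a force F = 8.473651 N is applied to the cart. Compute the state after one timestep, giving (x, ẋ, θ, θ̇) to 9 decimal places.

(-1.192538160, 1.371760183, -0.006701121, -0.613524994)

sinθ=-0.000611736, cosθ=0.999999813
temp = (F + m·l·θ̇²·sinθ)/(M+m) = (8.473651 + -0.000024416)/2.352729 = 3.601616074
θ̈ = (g·sinθ − cosθ·temp)/(l·(4/3 − m·cos²θ/(M+m))) = -8.154715644
ẍ = temp − m·l·θ̈·cosθ/(M+m) = 4.118024182
Euler: x'=-1.208106921+0.011765·1.323311628=-1.192538160, ẋ'=1.323311628+0.011765·4.118024182=1.371760183
       θ'=-0.000611736+0.011765·-0.517584764=-0.006701121, θ̇'=-0.517584764+0.011765·-8.154715644=-0.613524994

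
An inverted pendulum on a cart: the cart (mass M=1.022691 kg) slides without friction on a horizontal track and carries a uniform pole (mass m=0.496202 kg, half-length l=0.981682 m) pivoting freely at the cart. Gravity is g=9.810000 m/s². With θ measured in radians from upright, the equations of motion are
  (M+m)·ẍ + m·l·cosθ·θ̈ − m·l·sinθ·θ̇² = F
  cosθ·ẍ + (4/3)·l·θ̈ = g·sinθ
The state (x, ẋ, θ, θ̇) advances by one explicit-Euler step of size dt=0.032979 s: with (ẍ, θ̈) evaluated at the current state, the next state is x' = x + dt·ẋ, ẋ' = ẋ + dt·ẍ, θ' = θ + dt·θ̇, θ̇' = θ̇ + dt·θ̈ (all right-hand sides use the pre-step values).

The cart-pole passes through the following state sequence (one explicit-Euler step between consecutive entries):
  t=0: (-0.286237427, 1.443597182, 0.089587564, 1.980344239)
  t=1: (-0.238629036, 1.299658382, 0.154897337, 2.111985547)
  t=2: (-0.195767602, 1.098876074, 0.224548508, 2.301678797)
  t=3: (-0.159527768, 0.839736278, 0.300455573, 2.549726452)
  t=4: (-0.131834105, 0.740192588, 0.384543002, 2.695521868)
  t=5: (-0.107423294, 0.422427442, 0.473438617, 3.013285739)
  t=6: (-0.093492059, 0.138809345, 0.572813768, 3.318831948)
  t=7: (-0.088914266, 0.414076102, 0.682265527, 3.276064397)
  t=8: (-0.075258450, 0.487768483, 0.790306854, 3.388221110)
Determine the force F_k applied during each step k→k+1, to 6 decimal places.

step 0→1:
  ẍ = (ẋ'−ẋ)/dt = (1.299658382−1.443597182)/0.032979 = -4.364559
  θ̈ = (θ̇'−θ̇)/dt = (2.111985547−1.980344239)/0.032979 = 3.991671
  sinθ=0.089468, cosθ=0.995990
  F = (M+m)·ẍ + m·l·cosθ·θ̈ − m·l·sinθ·θ̇² = -6.629299 + 1.936595 − 0.170914 = -4.863617
step 1→2:
  ẍ = (ẋ'−ẋ)/dt = (1.098876074−1.299658382)/0.032979 = -6.088187
  θ̈ = (θ̇'−θ̇)/dt = (2.301678797−2.111985547)/0.032979 = 5.751941
  sinθ=0.154279, cosθ=0.988027
  F = (M+m)·ẍ + m·l·cosθ·θ̈ − m·l·sinθ·θ̇² = -9.247304 + 2.768297 − 0.335210 = -6.814217
step 2→3:
  ẍ = (ẋ'−ẋ)/dt = (0.839736278−1.098876074)/0.032979 = -7.857721
  θ̈ = (θ̇'−θ̇)/dt = (2.549726452−2.301678797)/0.032979 = 7.521382
  sinθ=0.222666, cosθ=0.974895
  F = (M+m)·ẍ + m·l·cosθ·θ̈ − m·l·sinθ·θ̇² = -11.935038 + 3.571780 − 0.574610 = -8.937868
step 3→4:
  ẍ = (ẋ'−ẋ)/dt = (0.740192588−0.839736278)/0.032979 = -3.018396
  θ̈ = (θ̇'−θ̇)/dt = (2.695521868−2.549726452)/0.032979 = 4.420856
  sinθ=0.295955, cosθ=0.955202
  F = (M+m)·ẍ + m·l·cosθ·θ̈ − m·l·sinθ·θ̇² = -4.584621 + 2.056984 − 0.937223 = -3.464860
step 4→5:
  ẍ = (ẋ'−ẋ)/dt = (0.422427442−0.740192588)/0.032979 = -9.635378
  θ̈ = (θ̇'−θ̇)/dt = (3.013285739−2.695521868)/0.032979 = 9.635340
  sinθ=0.375136, cosθ=0.926970
  F = (M+m)·ẍ + m·l·cosθ·θ̈ − m·l·sinθ·θ̇² = -14.635109 + 4.350729 − 1.327710 = -11.612090
step 5→6:
  ẍ = (ẋ'−ẋ)/dt = (0.138809345−0.422427442)/0.032979 = -8.599960
  θ̈ = (θ̇'−θ̇)/dt = (3.318831948−3.013285739)/0.032979 = 9.264872
  sinθ=0.455949, cosθ=0.890006
  F = (M+m)·ẍ + m·l·cosθ·θ̈ − m·l·sinθ·θ̇² = -13.062420 + 4.016627 − 2.016632 = -11.062424
step 6→7:
  ẍ = (ẋ'−ẋ)/dt = (0.414076102−0.138809345)/0.032979 = 8.346728
  θ̈ = (θ̇'−θ̇)/dt = (3.276064397−3.318831948)/0.032979 = -1.296812
  sinθ=0.541999, cosθ=0.840379
  F = (M+m)·ẍ + m·l·cosθ·θ̈ − m·l·sinθ·θ̇² = 12.677787 + -0.530862 − 2.908025 = 9.238900
step 7→8:
  ẍ = (ẋ'−ẋ)/dt = (0.487768483−0.414076102)/0.032979 = 2.234524
  θ̈ = (θ̇'−θ̇)/dt = (3.388221110−3.276064397)/0.032979 = 3.400852
  sinθ=0.630553, cosθ=0.776146
  F = (M+m)·ẍ + m·l·cosθ·θ̈ − m·l·sinθ·θ̇² = 3.394004 + 1.285762 − 3.296521 = 1.383245

F_0 = -4.863617 N
F_1 = -6.814217 N
F_2 = -8.937868 N
F_3 = -3.464860 N
F_4 = -11.612090 N
F_5 = -11.062424 N
F_6 = 9.238900 N
F_7 = 1.383245 N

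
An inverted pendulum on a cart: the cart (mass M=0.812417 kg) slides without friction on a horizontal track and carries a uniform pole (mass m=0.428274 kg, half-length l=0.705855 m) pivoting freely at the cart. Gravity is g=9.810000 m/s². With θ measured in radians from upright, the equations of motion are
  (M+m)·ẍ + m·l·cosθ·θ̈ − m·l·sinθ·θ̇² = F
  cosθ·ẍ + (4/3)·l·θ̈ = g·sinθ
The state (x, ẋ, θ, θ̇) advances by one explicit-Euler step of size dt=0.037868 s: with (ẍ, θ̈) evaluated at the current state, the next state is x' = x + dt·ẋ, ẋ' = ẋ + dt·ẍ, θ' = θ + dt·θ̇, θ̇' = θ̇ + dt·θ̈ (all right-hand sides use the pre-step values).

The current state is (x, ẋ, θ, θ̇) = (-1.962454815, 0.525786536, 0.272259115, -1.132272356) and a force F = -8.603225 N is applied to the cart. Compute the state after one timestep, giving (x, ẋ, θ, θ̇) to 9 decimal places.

sinθ=0.268908023, cosθ=0.963165861
temp = (F + m·l·θ̇²·sinθ)/(M+m) = (-8.603225 + 0.104218010)/1.240691 = -6.850220555
θ̈ = (g·sinθ − cosθ·temp)/(l·(4/3 − m·cos²θ/(M+m))) = 12.915427206
ẍ = temp − m·l·θ̈·cosθ/(M+m) = -9.881203062
Euler: x'=-1.962454815+0.037868·0.525786536=-1.942544330, ẋ'=0.525786536+0.037868·-9.881203062=0.151605138
       θ'=0.272259115+0.037868·-1.132272356=0.229382225, θ̇'=-1.132272356+0.037868·12.915427206=-0.643190959

(-1.942544330, 0.151605138, 0.229382225, -0.643190959)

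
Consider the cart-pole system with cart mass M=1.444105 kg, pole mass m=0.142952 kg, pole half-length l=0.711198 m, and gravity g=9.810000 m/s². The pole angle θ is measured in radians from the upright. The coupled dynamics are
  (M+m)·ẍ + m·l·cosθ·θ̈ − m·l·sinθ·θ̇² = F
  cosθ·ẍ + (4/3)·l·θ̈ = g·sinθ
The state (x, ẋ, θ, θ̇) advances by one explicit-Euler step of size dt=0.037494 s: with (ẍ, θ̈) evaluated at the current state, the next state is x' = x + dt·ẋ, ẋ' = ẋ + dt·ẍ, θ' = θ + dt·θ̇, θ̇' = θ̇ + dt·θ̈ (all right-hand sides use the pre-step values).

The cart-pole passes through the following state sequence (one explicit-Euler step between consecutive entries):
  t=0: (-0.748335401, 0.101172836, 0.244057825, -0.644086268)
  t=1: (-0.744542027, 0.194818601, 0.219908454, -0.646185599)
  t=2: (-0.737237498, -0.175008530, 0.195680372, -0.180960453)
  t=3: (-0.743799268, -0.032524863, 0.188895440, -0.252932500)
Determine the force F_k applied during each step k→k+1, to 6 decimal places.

F_0 = 3.948150 N
F_1 = -14.432306 N
F_2 = 5.839011 N

step 0→1:
  ẍ = (ẋ'−ẋ)/dt = (0.194818601−0.101172836)/0.037494 = 2.497620
  θ̈ = (θ̇'−θ̇)/dt = (-0.646185599−-0.644086268)/0.037494 = -0.055991
  sinθ=0.241642, cosθ=0.970365
  F = (M+m)·ẍ + m·l·cosθ·θ̈ − m·l·sinθ·θ̇² = 3.963865 + -0.005524 − 0.010192 = 3.948150
step 1→2:
  ẍ = (ẋ'−ẋ)/dt = (-0.175008530−0.194818601)/0.037494 = -9.863635
  θ̈ = (θ̇'−θ̇)/dt = (-0.180960453−-0.646185599)/0.037494 = 12.407989
  sinθ=0.218140, cosθ=0.975917
  F = (M+m)·ẍ + m·l·cosθ·θ̈ − m·l·sinθ·θ̇² = -15.654151 + 1.231105 − 0.009260 = -14.432306
step 2→3:
  ẍ = (ẋ'−ẋ)/dt = (-0.032524863−-0.175008530)/0.037494 = 3.800172
  θ̈ = (θ̇'−θ̇)/dt = (-0.252932500−-0.180960453)/0.037494 = -1.919562
  sinθ=0.194434, cosθ=0.980916
  F = (M+m)·ẍ + m·l·cosθ·θ̈ − m·l·sinθ·θ̇² = 6.031090 + -0.191432 − 0.000647 = 5.839011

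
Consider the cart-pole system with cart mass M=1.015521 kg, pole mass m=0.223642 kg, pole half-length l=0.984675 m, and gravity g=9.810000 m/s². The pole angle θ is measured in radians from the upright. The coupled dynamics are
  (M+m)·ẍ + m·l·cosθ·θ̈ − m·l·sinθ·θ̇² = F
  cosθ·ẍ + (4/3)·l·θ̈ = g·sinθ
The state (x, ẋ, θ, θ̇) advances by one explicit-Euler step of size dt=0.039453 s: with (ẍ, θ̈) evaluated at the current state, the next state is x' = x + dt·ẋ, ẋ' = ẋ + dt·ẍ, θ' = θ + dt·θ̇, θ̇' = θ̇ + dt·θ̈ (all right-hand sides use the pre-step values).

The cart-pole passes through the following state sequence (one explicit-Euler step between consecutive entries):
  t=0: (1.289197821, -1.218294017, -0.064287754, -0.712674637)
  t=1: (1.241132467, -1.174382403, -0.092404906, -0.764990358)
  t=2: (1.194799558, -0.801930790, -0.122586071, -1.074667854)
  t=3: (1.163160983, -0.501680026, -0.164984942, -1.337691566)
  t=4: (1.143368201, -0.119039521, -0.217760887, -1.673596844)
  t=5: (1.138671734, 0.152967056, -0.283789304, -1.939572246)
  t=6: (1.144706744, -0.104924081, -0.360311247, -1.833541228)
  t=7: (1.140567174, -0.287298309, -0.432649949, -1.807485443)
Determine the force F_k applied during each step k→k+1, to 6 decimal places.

step 0→1:
  ẍ = (ẋ'−ẋ)/dt = (-1.174382403−-1.218294017)/0.039453 = 1.113011
  θ̈ = (θ̇'−θ̇)/dt = (-0.764990358−-0.712674637)/0.039453 = -1.326026
  sinθ=-0.064243, cosθ=0.997934
  F = (M+m)·ẍ + m·l·cosθ·θ̈ − m·l·sinθ·θ̇² = 1.379202 + -0.291407 − -0.007186 = 1.094980
step 1→2:
  ẍ = (ẋ'−ẋ)/dt = (-0.801930790−-1.174382403)/0.039453 = 9.440388
  θ̈ = (θ̇'−θ̇)/dt = (-1.074667854−-0.764990358)/0.039453 = -7.849276
  sinθ=-0.092273, cosθ=0.995734
  F = (M+m)·ẍ + m·l·cosθ·θ̈ − m·l·sinθ·θ̇² = 11.698179 + -1.721152 − -0.011891 = 9.988919
step 2→3:
  ẍ = (ẋ'−ẋ)/dt = (-0.501680026−-0.801930790)/0.039453 = 7.610341
  θ̈ = (θ̇'−θ̇)/dt = (-1.337691566−-1.074667854)/0.039453 = -6.666761
  sinθ=-0.122279, cosθ=0.992496
  F = (M+m)·ẍ + m·l·cosθ·θ̈ − m·l·sinθ·θ̇² = 9.430452 + -1.457101 − -0.031099 = 8.004450
step 3→4:
  ẍ = (ẋ'−ẋ)/dt = (-0.119039521−-0.501680026)/0.039453 = 9.698642
  θ̈ = (θ̇'−θ̇)/dt = (-1.673596844−-1.337691566)/0.039453 = -8.514062
  sinθ=-0.164237, cosθ=0.986421
  F = (M+m)·ẍ + m·l·cosθ·θ̈ − m·l·sinθ·θ̇² = 12.018198 + -1.849462 − -0.064719 = 10.233455
step 4→5:
  ẍ = (ẋ'−ẋ)/dt = (0.152967056−-0.119039521)/0.039453 = 6.894446
  θ̈ = (θ̇'−θ̇)/dt = (-1.939572246−-1.673596844)/0.039453 = -6.741576
  sinθ=-0.216044, cosθ=0.976384
  F = (M+m)·ẍ + m·l·cosθ·θ̈ − m·l·sinθ·θ̇² = 8.543342 + -1.449533 − -0.133257 = 7.227066
step 5→6:
  ẍ = (ẋ'−ẋ)/dt = (-0.104924081−0.152967056)/0.039453 = -6.536667
  θ̈ = (θ̇'−θ̇)/dt = (-1.833541228−-1.939572246)/0.039453 = 2.687527
  sinθ=-0.279995, cosθ=0.960001
  F = (M+m)·ẍ + m·l·cosθ·θ̈ − m·l·sinθ·θ̇² = -8.099996 + 0.568160 − -0.231958 = -7.299878
step 6→7:
  ẍ = (ẋ'−ẋ)/dt = (-0.287298309−-0.104924081)/0.039453 = -4.622569
  θ̈ = (θ̇'−θ̇)/dt = (-1.807485443−-1.833541228)/0.039453 = 0.660426
  sinθ=-0.352566, cosθ=0.935787
  F = (M+m)·ẍ + m·l·cosθ·θ̈ − m·l·sinθ·θ̇² = -5.728117 + 0.136097 − -0.261016 = -5.331004

F_0 = 1.094980 N
F_1 = 9.988919 N
F_2 = 8.004450 N
F_3 = 10.233455 N
F_4 = 7.227066 N
F_5 = -7.299878 N
F_6 = -5.331004 N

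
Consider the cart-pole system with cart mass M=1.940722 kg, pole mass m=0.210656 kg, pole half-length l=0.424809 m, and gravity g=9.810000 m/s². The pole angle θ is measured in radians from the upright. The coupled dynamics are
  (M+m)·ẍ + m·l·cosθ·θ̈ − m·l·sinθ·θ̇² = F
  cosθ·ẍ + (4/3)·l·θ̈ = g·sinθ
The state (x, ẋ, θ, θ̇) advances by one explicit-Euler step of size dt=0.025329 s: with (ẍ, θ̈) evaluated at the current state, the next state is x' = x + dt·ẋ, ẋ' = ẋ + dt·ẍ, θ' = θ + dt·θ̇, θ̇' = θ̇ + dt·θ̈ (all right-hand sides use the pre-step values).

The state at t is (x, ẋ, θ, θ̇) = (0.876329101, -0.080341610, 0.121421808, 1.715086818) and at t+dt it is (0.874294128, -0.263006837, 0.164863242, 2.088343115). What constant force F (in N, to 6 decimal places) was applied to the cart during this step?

F = -14.237960 N

ẍ = (ẋ'−ẋ)/dt = (-0.263006837−-0.080341610)/0.025329 = -7.211703
θ̈ = (θ̇'−θ̇)/dt = (2.088343115−1.715086818)/0.025329 = 14.736322
sinθ=0.121124, cosθ=0.992637
F = (M+m)·ẍ + m·l·cosθ·θ̈ − m·l·sinθ·θ̇² = -15.515099 + 1.309023 − 0.031884 = -14.237960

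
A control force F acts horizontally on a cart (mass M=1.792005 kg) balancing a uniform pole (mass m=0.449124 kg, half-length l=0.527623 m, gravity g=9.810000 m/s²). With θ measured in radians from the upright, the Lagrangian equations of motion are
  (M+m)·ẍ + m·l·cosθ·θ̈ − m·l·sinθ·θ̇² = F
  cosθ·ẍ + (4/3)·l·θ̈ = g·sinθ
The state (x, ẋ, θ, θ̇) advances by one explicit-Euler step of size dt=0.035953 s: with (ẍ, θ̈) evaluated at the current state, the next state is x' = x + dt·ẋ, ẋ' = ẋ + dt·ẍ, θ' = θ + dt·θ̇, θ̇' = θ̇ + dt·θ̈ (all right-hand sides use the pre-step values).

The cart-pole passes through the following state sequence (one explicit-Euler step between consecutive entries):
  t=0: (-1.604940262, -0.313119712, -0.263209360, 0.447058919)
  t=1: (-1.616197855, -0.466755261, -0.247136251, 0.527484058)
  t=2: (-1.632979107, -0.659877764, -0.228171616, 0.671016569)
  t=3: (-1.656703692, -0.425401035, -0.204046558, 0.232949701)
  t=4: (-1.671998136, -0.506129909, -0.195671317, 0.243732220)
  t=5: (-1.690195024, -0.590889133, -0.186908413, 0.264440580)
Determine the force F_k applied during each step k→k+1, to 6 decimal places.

step 0→1:
  ẍ = (ẋ'−ẋ)/dt = (-0.466755261−-0.313119712)/0.035953 = -4.273233
  θ̈ = (θ̇'−θ̇)/dt = (0.527484058−0.447058919)/0.035953 = 2.236952
  sinθ=-0.260181, cosθ=0.965560
  F = (M+m)·ẍ + m·l·cosθ·θ̈ − m·l·sinθ·θ̇² = -9.576867 + 0.511830 − -0.012322 = -9.052714
step 1→2:
  ẍ = (ẋ'−ẋ)/dt = (-0.659877764−-0.466755261)/0.035953 = -5.371527
  θ̈ = (θ̇'−θ̇)/dt = (0.671016569−0.527484058)/0.035953 = 3.992226
  sinθ=-0.244628, cosθ=0.969617
  F = (M+m)·ẍ + m·l·cosθ·θ̈ − m·l·sinθ·θ̇² = -12.038284 + 0.917287 − -0.016129 = -11.104868
step 2→3:
  ẍ = (ẋ'−ẋ)/dt = (-0.425401035−-0.659877764)/0.035953 = 6.521757
  θ̈ = (θ̇'−θ̇)/dt = (0.232949701−0.671016569)/0.035953 = -12.184432
  sinθ=-0.226197, cosθ=0.974082
  F = (M+m)·ẍ + m·l·cosθ·θ̈ − m·l·sinθ·θ̇² = 14.616099 + -2.812487 − -0.024135 = 11.827746
step 3→4:
  ẍ = (ẋ'−ẋ)/dt = (-0.506129909−-0.425401035)/0.035953 = -2.245400
  θ̈ = (θ̇'−θ̇)/dt = (0.243732220−0.232949701)/0.035953 = 0.299906
  sinθ=-0.202634, cosθ=0.979255
  F = (M+m)·ẍ + m·l·cosθ·θ̈ − m·l·sinθ·θ̇² = -5.032232 + 0.069594 − -0.002606 = -4.960032
step 4→5:
  ẍ = (ẋ'−ẋ)/dt = (-0.590889133−-0.506129909)/0.035953 = -2.357501
  θ̈ = (θ̇'−θ̇)/dt = (0.264440580−0.243732220)/0.035953 = 0.575984
  sinθ=-0.194425, cosθ=0.980917
  F = (M+m)·ẍ + m·l·cosθ·θ̈ − m·l·sinθ·θ̇² = -5.283463 + 0.133885 − -0.002737 = -5.146841

F_0 = -9.052714 N
F_1 = -11.104868 N
F_2 = 11.827746 N
F_3 = -4.960032 N
F_4 = -5.146841 N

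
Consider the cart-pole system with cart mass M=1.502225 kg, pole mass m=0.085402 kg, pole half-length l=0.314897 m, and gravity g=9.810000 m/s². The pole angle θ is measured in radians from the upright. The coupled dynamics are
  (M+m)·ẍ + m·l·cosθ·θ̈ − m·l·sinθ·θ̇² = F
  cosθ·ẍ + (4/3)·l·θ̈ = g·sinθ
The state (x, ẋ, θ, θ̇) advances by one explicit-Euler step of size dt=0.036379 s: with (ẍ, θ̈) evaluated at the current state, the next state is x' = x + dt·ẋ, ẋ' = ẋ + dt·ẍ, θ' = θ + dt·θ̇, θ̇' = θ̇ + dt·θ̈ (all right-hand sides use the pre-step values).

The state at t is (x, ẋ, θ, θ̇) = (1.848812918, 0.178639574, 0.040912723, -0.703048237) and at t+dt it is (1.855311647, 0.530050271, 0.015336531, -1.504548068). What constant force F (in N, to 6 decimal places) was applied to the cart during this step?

F = 14.743472 N

ẍ = (ẋ'−ẋ)/dt = (0.530050271−0.178639574)/0.036379 = 9.659713
θ̈ = (θ̇'−θ̇)/dt = (-1.504548068−-0.703048237)/0.036379 = -22.031937
sinθ=0.040901, cosθ=0.999163
F = (M+m)·ẍ + m·l·cosθ·θ̈ − m·l·sinθ·θ̇² = 15.336021 + -0.592005 − 0.000544 = 14.743472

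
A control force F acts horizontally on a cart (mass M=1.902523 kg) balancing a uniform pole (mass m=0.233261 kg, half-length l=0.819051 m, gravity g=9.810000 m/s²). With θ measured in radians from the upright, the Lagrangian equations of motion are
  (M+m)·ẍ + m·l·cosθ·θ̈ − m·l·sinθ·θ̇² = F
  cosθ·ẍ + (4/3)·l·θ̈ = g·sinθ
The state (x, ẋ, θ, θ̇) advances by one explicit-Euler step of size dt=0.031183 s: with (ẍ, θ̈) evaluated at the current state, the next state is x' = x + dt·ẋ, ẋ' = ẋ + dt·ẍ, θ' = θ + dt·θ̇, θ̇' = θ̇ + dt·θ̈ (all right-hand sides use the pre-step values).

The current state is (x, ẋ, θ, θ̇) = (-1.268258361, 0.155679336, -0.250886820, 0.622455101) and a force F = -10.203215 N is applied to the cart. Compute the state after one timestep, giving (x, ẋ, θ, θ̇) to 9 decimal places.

sinθ=-0.248263113, cosθ=0.968692638
temp = (F + m·l·θ̇²·sinθ)/(M+m) = (-10.203215 + -0.018377284)/2.135784 = -4.785873611
θ̈ = (g·sinθ − cosθ·temp)/(l·(4/3 − m·cos²θ/(M+m))) = 2.182836786
ẍ = temp − m·l·θ̈·cosθ/(M+m) = -4.975022159
Euler: x'=-1.268258361+0.031183·0.155679336=-1.263403812, ẋ'=0.155679336+0.031183·-4.975022159=0.000543220
       θ'=-0.250886820+0.031183·0.622455101=-0.231476803, θ̇'=0.622455101+0.031183·2.182836786=0.690522500

(-1.263403812, 0.000543220, -0.231476803, 0.690522500)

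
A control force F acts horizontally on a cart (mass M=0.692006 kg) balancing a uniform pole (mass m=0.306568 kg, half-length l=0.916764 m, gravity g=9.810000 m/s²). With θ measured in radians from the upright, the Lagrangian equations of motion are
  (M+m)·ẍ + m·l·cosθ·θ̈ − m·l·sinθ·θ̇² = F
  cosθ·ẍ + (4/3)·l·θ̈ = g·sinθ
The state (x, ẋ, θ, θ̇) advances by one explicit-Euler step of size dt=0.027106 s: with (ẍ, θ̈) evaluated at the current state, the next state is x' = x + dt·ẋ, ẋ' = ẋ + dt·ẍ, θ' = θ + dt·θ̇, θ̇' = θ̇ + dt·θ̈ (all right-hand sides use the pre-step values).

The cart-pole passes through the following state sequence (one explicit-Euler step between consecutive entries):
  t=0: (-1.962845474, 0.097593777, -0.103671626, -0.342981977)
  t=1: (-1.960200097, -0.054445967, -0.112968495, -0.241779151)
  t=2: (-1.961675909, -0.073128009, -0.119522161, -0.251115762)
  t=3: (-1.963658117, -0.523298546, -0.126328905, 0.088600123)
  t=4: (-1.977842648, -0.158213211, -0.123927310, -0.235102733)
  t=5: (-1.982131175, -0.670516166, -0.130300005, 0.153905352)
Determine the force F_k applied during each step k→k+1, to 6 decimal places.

step 0→1:
  ẍ = (ẋ'−ẋ)/dt = (-0.054445967−0.097593777)/0.027106 = -5.609081
  θ̈ = (θ̇'−θ̇)/dt = (-0.241779151−-0.342981977)/0.027106 = 3.733595
  sinθ=-0.103486, cosθ=0.994631
  F = (M+m)·ẍ + m·l·cosθ·θ̈ − m·l·sinθ·θ̇² = -5.601082 + 1.043695 − -0.003421 = -4.553966
step 1→2:
  ẍ = (ẋ'−ẋ)/dt = (-0.073128009−-0.054445967)/0.027106 = -0.689222
  θ̈ = (θ̇'−θ̇)/dt = (-0.251115762−-0.241779151)/0.027106 = -0.344448
  sinθ=-0.112728, cosθ=0.993626
  F = (M+m)·ẍ + m·l·cosθ·θ̈ − m·l·sinθ·θ̇² = -0.688239 + -0.096190 − -0.001852 = -0.782577
step 2→3:
  ẍ = (ẋ'−ẋ)/dt = (-0.523298546−-0.073128009)/0.027106 = -16.607782
  θ̈ = (θ̇'−θ̇)/dt = (0.088600123−-0.251115762)/0.027106 = 12.532867
  sinθ=-0.119238, cosθ=0.992866
  F = (M+m)·ẍ + m·l·cosθ·θ̈ − m·l·sinθ·θ̇² = -16.584099 + 3.497239 − -0.002113 = -13.084747
step 3→4:
  ẍ = (ẋ'−ẋ)/dt = (-0.158213211−-0.523298546)/0.027106 = 13.468802
  θ̈ = (θ̇'−θ̇)/dt = (-0.235102733−0.088600123)/0.027106 = -11.942111
  sinθ=-0.125993, cosθ=0.992031
  F = (M+m)·ẍ + m·l·cosθ·θ̈ − m·l·sinθ·θ̇² = 13.449595 + -3.329590 − -0.000278 = 10.120283
step 4→5:
  ẍ = (ẋ'−ẋ)/dt = (-0.670516166−-0.158213211)/0.027106 = -18.899984
  θ̈ = (θ̇'−θ̇)/dt = (0.153905352−-0.235102733)/0.027106 = 14.351364
  sinθ=-0.123610, cosθ=0.992331
  F = (M+m)·ẍ + m·l·cosθ·θ̈ − m·l·sinθ·θ̇² = -18.873032 + 4.002525 − -0.001920 = -14.868587

F_0 = -4.553966 N
F_1 = -0.782577 N
F_2 = -13.084747 N
F_3 = 10.120283 N
F_4 = -14.868587 N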